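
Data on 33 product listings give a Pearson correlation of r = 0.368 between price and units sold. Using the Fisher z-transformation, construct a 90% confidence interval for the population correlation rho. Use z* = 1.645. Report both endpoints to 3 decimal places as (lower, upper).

z_r = atanh(0.368) = 0.386108;  SE = 1/√(n−3) = 1/√30 = 0.182574
z-limits: 0.386108 ± 1.645·0.182574 = 0.386108 ± 0.300334 = [0.085774, 0.686442]
ρ-limits: (tanh 0.085774, tanh 0.686442) = (0.086, 0.596)

(0.086, 0.596)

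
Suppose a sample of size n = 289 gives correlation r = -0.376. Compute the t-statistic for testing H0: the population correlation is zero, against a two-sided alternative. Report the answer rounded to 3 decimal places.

-6.874

t = r·√(n−2) / √(1−r²) with r = -0.376, n = 289
  = -0.376·√287 / √(1 − 0.141376)
  = -0.376·16.941074 / 0.926620
  = -6.369844 / 0.926620 = -6.874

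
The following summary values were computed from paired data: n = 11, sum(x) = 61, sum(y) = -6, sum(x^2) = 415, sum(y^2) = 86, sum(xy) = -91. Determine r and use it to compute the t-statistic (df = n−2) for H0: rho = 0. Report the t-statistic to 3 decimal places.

-3.154

Numerator: nΣxy − (Σx)(Σy) = 11·(-91) − (61)(-6) = -635
Denominator: √[(nΣx²−(Σx)²)(nΣy²−(Σy)²)]
  nΣx²−(Σx)² = 11·415 − 3721 = 844;  nΣy²−(Σy)² = 11·86 − 36 = 910
  √(844·910) = √768040 = 876.3789
r = -635 / 876.3789 = -0.7246
t = r·√(n−2)/√(1−r²) = -0.7246·√9 / √(1−0.525045) = -2.173800 / 0.689170 = -3.154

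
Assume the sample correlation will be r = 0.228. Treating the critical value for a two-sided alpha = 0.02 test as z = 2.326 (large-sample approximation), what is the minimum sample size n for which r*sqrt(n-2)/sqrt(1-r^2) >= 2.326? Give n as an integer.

Need r·√(n−2)/√(1−r²) ≥ 2.326
√(n−2) ≥ 2.326·√(1−0.051984) / 0.228 = 2.326·0.973661 / 0.228 = 9.9331
n−2 ≥ 98.6665  ⇒  n ≥ 100.6665
Smallest integer n = 101

101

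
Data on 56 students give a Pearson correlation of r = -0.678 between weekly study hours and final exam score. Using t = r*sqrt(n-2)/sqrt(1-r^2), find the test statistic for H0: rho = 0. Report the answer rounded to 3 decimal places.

t = r·√(n−2) / √(1−r²) with r = -0.678, n = 56
  = -0.678·√54 / √(1 − 0.459684)
  = -0.678·7.348469 / 0.735062
  = -4.982262 / 0.735062 = -6.778

-6.778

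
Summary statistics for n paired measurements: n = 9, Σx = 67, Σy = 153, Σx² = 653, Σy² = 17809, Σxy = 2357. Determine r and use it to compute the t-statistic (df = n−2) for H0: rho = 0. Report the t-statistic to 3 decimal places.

3.471

Numerator: nΣxy − (Σx)(Σy) = 9·2357 − (67)(153) = 10962
Denominator: √[(nΣx²−(Σx)²)(nΣy²−(Σy)²)]
  nΣx²−(Σx)² = 9·653 − 4489 = 1388;  nΣy²−(Σy)² = 9·17809 − 23409 = 136872
  √(1388·136872) = √189978336 = 13783.2629
r = 10962 / 13783.2629 = 0.7953
t = r·√(n−2)/√(1−r²) = 0.7953·√7 / √(1−0.632502) = 2.104166 / 0.606216 = 3.471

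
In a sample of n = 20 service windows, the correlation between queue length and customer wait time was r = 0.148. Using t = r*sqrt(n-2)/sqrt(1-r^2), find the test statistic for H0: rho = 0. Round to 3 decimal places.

0.635

t = r·√(n−2) / √(1−r²) with r = 0.148, n = 20
  = 0.148·√18 / √(1 − 0.021904)
  = 0.148·4.242641 / 0.988987
  = 0.627911 / 0.988987 = 0.635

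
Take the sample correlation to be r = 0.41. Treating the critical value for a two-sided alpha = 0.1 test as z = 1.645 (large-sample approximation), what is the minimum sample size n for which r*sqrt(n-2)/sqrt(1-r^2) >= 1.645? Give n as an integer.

16

r√(n−2)/√(1−r²) ≥ 1.645  ⇔  n−2 ≥ (1.645)²·(1−r²)/r²
(1−r²)/r² = (1−0.1681)/0.1681 = 4.9488
n ≥ 2 + 2.706025·4.9488 = 2 + 13.3916 = 15.3916
⌈15.3916⌉ = 16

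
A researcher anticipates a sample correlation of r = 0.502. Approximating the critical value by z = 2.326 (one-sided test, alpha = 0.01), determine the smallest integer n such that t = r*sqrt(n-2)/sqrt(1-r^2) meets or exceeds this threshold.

r√(n−2)/√(1−r²) ≥ 2.326  ⇔  n−2 ≥ (2.326)²·(1−r²)/r²
(1−r²)/r² = (1−0.252004)/0.252004 = 2.9682
n ≥ 2 + 5.410276·2.9682 = 2 + 16.0588 = 18.0588
⌈18.0588⌉ = 19

19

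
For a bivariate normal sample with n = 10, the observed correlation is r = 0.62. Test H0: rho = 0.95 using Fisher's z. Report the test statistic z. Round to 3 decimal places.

Fisher z: atanh(0.62) = 0.725005, atanh(0.95) = 1.831781
z = (z_r − z_0)·√(n−3) = (0.725005 − 1.831781)·√7 = -1.106776 · 2.645751 = -2.928

-2.928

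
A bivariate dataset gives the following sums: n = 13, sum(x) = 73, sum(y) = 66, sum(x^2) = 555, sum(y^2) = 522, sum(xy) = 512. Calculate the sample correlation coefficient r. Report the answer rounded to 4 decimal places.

Numerator: nΣxy − (Σx)(Σy) = 13·512 − (73)(66) = 1838
Denominator: √[(nΣx²−(Σx)²)(nΣy²−(Σy)²)]
  nΣx²−(Σx)² = 13·555 − 5329 = 1886;  nΣy²−(Σy)² = 13·522 − 4356 = 2430
  √(1886·2430) = √4582980 = 2140.7896
r = 1838 / 2140.7896 = 0.8586

0.8586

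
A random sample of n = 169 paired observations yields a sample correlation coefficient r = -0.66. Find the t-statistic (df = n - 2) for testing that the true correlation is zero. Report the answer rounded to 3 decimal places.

-11.353

t = r·√(n−2) / √(1−r²) with r = -0.66, n = 169
  = -0.66·√167 / √(1 − 0.4356)
  = -0.66·12.922848 / 0.751266
  = -8.529080 / 0.751266 = -11.353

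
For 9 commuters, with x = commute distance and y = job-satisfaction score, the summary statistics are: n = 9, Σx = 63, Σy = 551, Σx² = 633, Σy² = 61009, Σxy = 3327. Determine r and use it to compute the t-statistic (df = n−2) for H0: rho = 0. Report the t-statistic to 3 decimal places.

-0.630

S_xy = nΣxy − ΣxΣy = 9·3327 − 63·551 = 29943 − 34713 = -4770
S_xx = nΣx² − (Σx)² = 9·633 − 63² = 5697 − 3969 = 1728
S_yy = nΣy² − (Σy)² = 9·61009 − 551² = 549081 − 303601 = 245480
r = S_xy / √(S_xx·S_yy) = -4770 / √(1728·245480) = -4770 / √424189440 = -4770 / 20595.8598 = -0.2316
t = r·√(n−2)/√(1−r²) = -0.2316·√7 / √(1−0.053639) = -0.612756 / 0.972811 = -0.630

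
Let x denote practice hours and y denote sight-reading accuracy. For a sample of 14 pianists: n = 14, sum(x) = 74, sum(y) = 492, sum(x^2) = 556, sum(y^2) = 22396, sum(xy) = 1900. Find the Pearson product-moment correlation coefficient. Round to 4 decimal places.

-0.7636

S_xy = nΣxy − ΣxΣy = 14·1900 − 74·492 = 26600 − 36408 = -9808
S_xx = nΣx² − (Σx)² = 14·556 − 74² = 7784 − 5476 = 2308
S_yy = nΣy² − (Σy)² = 14·22396 − 492² = 313544 − 242064 = 71480
r = S_xy / √(S_xx·S_yy) = -9808 / √(2308·71480) = -9808 / √164975840 = -9808 / 12844.2921 = -0.7636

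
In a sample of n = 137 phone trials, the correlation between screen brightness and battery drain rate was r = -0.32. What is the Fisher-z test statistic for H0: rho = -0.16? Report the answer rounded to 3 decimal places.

-1.971

z_r = atanh(-0.32) = -0.331647,  z_0 = atanh(-0.16) = -0.161387
SE = 1/√(n−3) = 1/√134 = 0.086387
z = (z_r − z_0)/SE = (-0.331647 − (-0.161387)) / 0.086387 = -0.170260 / 0.086387 = -1.971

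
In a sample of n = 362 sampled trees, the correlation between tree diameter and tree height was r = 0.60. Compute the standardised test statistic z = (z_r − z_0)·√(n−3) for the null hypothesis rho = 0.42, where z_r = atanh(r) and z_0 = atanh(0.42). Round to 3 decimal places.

4.651

z_r = atanh(0.60) = 0.693147,  z_0 = atanh(0.42) = 0.447692
SE = 1/√(n−3) = 1/√359 = 0.052778
z = (z_r − z_0)/SE = (0.693147 − 0.447692) / 0.052778 = 0.245455 / 0.052778 = 4.651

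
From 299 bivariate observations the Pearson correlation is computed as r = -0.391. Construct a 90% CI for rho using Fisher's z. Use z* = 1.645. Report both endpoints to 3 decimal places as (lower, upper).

Fisher z: z_r = atanh(r) = ½·ln((1+(-0.391))/(1−(-0.391))) = -0.412980
SE(z) = 1/√(n−3) = 1/√296 = 0.058124
90% ⇒ z* = 1.645; margin = 1.645·0.058124 = 0.095614
CI on z-scale: (-0.508594, -0.317366)
Back-transform: tanh(-0.508594) = -0.468849, tanh(-0.317366) = -0.307123

(-0.469, -0.307)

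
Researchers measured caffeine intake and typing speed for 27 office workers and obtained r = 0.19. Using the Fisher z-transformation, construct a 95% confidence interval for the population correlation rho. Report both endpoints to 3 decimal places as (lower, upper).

(-0.205, 0.532)

Fisher z: z_r = atanh(r) = ½·ln((1+0.19)/(1−0.19)) = 0.192337
SE(z) = 1/√(n−3) = 1/√24 = 0.204124
95% ⇒ z* = 1.960; margin = 1.960·0.204124 = 0.400083
CI on z-scale: (-0.207746, 0.592420)
Back-transform: tanh(-0.207746) = -0.204808, tanh(0.592420) = 0.531634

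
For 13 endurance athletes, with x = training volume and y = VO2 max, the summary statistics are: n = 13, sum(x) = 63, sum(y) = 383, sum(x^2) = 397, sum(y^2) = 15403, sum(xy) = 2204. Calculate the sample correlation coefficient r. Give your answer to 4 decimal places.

0.5661

Numerator: nΣxy − (Σx)(Σy) = 13·2204 − (63)(383) = 4523
Denominator: √[(nΣx²−(Σx)²)(nΣy²−(Σy)²)]
  nΣx²−(Σx)² = 13·397 − 3969 = 1192;  nΣy²−(Σy)² = 13·15403 − 146689 = 53550
  √(1192·53550) = √63831600 = 7989.4681
r = 4523 / 7989.4681 = 0.5661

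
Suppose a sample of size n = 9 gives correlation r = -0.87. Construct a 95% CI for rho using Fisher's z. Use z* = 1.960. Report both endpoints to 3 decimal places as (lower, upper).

z_r = atanh(-0.87) = -1.333080;  SE = 1/√(n−3) = 1/√6 = 0.408248
z-limits: -1.333080 ± 1.960·0.408248 = -1.333080 ± 0.800166 = [-2.133246, -0.532914]
ρ-limits: (tanh -2.133246, tanh -0.532914) = (-0.972, -0.488)

(-0.972, -0.488)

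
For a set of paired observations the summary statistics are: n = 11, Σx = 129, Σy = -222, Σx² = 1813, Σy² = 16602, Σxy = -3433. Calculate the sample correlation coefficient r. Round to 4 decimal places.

-0.4349

Numerator: nΣxy − (Σx)(Σy) = 11·(-3433) − (129)(-222) = -9125
Denominator: √[(nΣx²−(Σx)²)(nΣy²−(Σy)²)]
  nΣx²−(Σx)² = 11·1813 − 16641 = 3302;  nΣy²−(Σy)² = 11·16602 − 49284 = 133338
  √(3302·133338) = √440282076 = 20982.8996
r = -9125 / 20982.8996 = -0.4349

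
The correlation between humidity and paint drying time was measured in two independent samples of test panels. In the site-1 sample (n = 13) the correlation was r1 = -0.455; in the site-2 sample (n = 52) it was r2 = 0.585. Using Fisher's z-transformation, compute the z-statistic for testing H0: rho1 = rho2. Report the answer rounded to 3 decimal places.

-3.346

z1 = atanh(-0.455) = -0.490988,  z2 = atanh(0.585) = 0.670031
SE = √(1/(n1−3) + 1/(n2−3)) = √(1/10 + 1/49) = √(0.1000000 + 0.0204082) = √0.1204082 = 0.346999
z = (z1 − z2)/SE = (-0.490988 − 0.670031) / 0.346999 = -1.161019 / 0.346999 = -3.346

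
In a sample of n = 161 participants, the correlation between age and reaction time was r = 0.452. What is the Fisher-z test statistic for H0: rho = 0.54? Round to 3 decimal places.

-1.470

z_r = atanh(0.452) = 0.487211,  z_0 = atanh(0.54) = 0.604156
SE = 1/√(n−3) = 1/√158 = 0.079556
z = (z_r − z_0)/SE = (0.487211 − 0.604156) / 0.079556 = -0.116945 / 0.079556 = -1.470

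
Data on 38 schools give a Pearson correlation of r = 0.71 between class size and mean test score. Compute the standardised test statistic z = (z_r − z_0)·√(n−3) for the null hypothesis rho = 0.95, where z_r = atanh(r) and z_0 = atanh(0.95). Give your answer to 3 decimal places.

-5.588

z_r = atanh(0.71) = 0.887184,  z_0 = atanh(0.95) = 1.831781
SE = 1/√(n−3) = 1/√35 = 0.169031
z = (z_r − z_0)/SE = (0.887184 − 1.831781) / 0.169031 = -0.944597 / 0.169031 = -5.588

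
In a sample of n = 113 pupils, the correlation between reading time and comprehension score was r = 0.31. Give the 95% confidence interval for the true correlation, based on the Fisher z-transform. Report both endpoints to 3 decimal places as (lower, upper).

(0.133, 0.468)

Fisher z: z_r = atanh(r) = ½·ln((1+0.31)/(1−0.31)) = 0.320545
SE(z) = 1/√(n−3) = 1/√110 = 0.095346
95% ⇒ z* = 1.960; margin = 1.960·0.095346 = 0.186878
CI on z-scale: (0.133667, 0.507423)
Back-transform: tanh(0.133667) = 0.132877, tanh(0.507423) = 0.467935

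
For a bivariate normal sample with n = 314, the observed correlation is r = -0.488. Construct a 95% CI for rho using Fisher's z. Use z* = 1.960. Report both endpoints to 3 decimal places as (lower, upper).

Fisher z: z_r = atanh(r) = ½·ln((1+(-0.488))/(1−(-0.488))) = -0.533432
SE(z) = 1/√(n−3) = 1/√311 = 0.056705
95% ⇒ z* = 1.960; margin = 1.960·0.056705 = 0.111142
CI on z-scale: (-0.644574, -0.422290)
Back-transform: tanh(-0.644574) = -0.568006, tanh(-0.422290) = -0.398858

(-0.568, -0.399)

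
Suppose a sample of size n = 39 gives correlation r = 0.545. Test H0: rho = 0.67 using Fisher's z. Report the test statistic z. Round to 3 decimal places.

z_r = atanh(0.545) = 0.611241,  z_0 = atanh(0.67) = 0.810743
SE = 1/√(n−3) = 1/√36 = 0.166667
z = (z_r − z_0)/SE = (0.611241 − 0.810743) / 0.166667 = -0.199502 / 0.166667 = -1.197

-1.197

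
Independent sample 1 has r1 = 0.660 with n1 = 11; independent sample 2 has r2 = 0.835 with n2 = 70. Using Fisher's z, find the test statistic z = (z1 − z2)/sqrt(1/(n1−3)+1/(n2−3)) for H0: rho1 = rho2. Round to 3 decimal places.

-1.100

Fisher z-transforms: z1 = atanh(0.660) = 0.792814, z2 = atanh(0.835) = 1.204427; difference d = -0.411613
Var(d) = 1/8 + 1/67 = 0.1250000 + 0.0149254 = 0.1399254
z = d/√Var(d) = -0.411613 / √0.1399254 = -0.411613 / 0.374066 = -1.100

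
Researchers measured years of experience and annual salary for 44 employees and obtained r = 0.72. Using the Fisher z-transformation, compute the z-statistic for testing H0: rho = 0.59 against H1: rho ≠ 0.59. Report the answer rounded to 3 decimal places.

1.473

Fisher z: atanh(0.72) = 0.907645, atanh(0.59) = 0.677666
z = (z_r − z_0)·√(n−3) = (0.907645 − 0.677666)·√41 = 0.229979 · 6.403124 = 1.473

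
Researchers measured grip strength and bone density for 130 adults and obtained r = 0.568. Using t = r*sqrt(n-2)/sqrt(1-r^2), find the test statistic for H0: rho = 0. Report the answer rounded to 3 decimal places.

7.808

t = r·√(n−2) / √(1−r²) with r = 0.568, n = 130
  = 0.568·√128 / √(1 − 0.322624)
  = 0.568·11.313708 / 0.823029
  = 6.426186 / 0.823029 = 7.808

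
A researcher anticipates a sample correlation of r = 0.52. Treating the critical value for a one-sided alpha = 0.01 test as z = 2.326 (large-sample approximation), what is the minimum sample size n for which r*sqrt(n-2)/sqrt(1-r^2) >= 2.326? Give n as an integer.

r√(n−2)/√(1−r²) ≥ 2.326  ⇔  n−2 ≥ (2.326)²·(1−r²)/r²
(1−r²)/r² = (1−0.2704)/0.2704 = 2.6982
n ≥ 2 + 5.410276·2.6982 = 2 + 14.5980 = 16.5980
⌈16.5980⌉ = 17

17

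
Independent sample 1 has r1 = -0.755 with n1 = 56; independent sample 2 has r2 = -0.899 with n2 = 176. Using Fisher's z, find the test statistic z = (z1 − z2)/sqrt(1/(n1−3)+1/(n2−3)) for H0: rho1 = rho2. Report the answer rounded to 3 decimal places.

3.073

z1 = atanh(-0.755) = -0.984483,  z2 = atanh(-0.899) = -1.466981
SE = √(1/(n1−3) + 1/(n2−3)) = √(1/53 + 1/173) = √(0.0188679 + 0.0057803) = √0.0246482 = 0.156997
z = (z1 − z2)/SE = (-0.984483 − (-1.466981)) / 0.156997 = 0.482498 / 0.156997 = 3.073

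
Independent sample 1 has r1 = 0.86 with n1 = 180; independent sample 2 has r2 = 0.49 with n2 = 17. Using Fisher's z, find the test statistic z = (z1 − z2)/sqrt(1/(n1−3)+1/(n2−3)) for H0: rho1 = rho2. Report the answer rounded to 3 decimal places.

2.728

Fisher z-transforms: z1 = atanh(0.86) = 1.293345, z2 = atanh(0.49) = 0.536060; difference d = 0.757285
Var(d) = 1/177 + 1/14 = 0.0056497 + 0.0714286 = 0.0770783
z = d/√Var(d) = 0.757285 / √0.0770783 = 0.757285 / 0.277630 = 2.728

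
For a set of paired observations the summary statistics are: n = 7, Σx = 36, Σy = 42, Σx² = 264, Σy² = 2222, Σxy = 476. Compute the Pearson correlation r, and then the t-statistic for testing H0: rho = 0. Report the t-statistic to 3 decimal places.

1.963

Numerator: nΣxy − (Σx)(Σy) = 7·476 − (36)(42) = 1820
Denominator: √[(nΣx²−(Σx)²)(nΣy²−(Σy)²)]
  nΣx²−(Σx)² = 7·264 − 1296 = 552;  nΣy²−(Σy)² = 7·2222 − 1764 = 13790
  √(552·13790) = √7612080 = 2758.9998
r = 1820 / 2758.9998 = 0.6597
t = r·√(n−2)/√(1−r²) = 0.6597·√5 / √(1−0.435204) = 1.475134 / 0.751529 = 1.963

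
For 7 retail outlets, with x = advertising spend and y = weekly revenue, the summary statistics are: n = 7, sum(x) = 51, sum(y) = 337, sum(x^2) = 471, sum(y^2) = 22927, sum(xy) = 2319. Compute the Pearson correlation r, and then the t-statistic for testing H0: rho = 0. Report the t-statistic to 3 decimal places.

S_xy = nΣxy − ΣxΣy = 7·2319 − 51·337 = 16233 − 17187 = -954
S_xx = nΣx² − (Σx)² = 7·471 − 51² = 3297 − 2601 = 696
S_yy = nΣy² − (Σy)² = 7·22927 − 337² = 160489 − 113569 = 46920
r = S_xy / √(S_xx·S_yy) = -954 / √(696·46920) = -954 / √32656320 = -954 / 5714.5709 = -0.1669
t = r·√(n−2)/√(1−r²) = -0.1669·√5 / √(1−0.027856) = -0.373200 / 0.985974 = -0.379

-0.379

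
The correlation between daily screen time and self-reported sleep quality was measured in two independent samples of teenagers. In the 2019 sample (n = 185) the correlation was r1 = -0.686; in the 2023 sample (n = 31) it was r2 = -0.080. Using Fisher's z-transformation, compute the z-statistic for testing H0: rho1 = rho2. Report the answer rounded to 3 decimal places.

z1 = atanh(-0.686) = -0.840361,  z2 = atanh(-0.080) = -0.080171
SE = √(1/(n1−3) + 1/(n2−3)) = √(1/182 + 1/28) = √(0.0054945 + 0.0357143) = √0.0412088 = 0.203000
z = (z1 − z2)/SE = (-0.840361 − (-0.080171)) / 0.203000 = -0.760190 / 0.203000 = -3.745

-3.745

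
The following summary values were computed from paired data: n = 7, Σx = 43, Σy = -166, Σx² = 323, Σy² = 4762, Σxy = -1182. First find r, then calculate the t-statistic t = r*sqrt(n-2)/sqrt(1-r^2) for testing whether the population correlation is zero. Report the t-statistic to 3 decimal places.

S_xy = nΣxy − ΣxΣy = 7·(-1182) − 43·(-166) = -8274 − (-7138) = -1136
S_xx = nΣx² − (Σx)² = 7·323 − 43² = 2261 − 1849 = 412
S_yy = nΣy² − (Σy)² = 7·4762 − (-166)² = 33334 − 27556 = 5778
r = S_xy / √(S_xx·S_yy) = -1136 / √(412·5778) = -1136 / √2380536 = -1136 / 1542.8986 = -0.7363
t = r·√(n−2)/√(1−r²) = -0.7363·√5 / √(1−0.542138) = -1.646417 / 0.676655 = -2.433

-2.433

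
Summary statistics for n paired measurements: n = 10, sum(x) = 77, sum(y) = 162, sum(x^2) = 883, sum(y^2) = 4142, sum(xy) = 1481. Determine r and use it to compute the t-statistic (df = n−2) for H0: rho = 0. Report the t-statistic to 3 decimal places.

Numerator: nΣxy − (Σx)(Σy) = 10·1481 − (77)(162) = 2336
Denominator: √[(nΣx²−(Σx)²)(nΣy²−(Σy)²)]
  nΣx²−(Σx)² = 10·883 − 5929 = 2901;  nΣy²−(Σy)² = 10·4142 − 26244 = 15176
  √(2901·15176) = √44025576 = 6635.1772
r = 2336 / 6635.1772 = 0.3521
t = r·√(n−2)/√(1−r²) = 0.3521·√8 / √(1−0.123974) = 0.995889 / 0.935963 = 1.064

1.064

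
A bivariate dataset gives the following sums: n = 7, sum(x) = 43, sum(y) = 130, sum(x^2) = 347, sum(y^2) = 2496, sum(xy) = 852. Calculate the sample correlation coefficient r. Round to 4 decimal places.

0.6493

S_xy = nΣxy − ΣxΣy = 7·852 − 43·130 = 5964 − 5590 = 374
S_xx = nΣx² − (Σx)² = 7·347 − 43² = 2429 − 1849 = 580
S_yy = nΣy² − (Σy)² = 7·2496 − 130² = 17472 − 16900 = 572
r = S_xy / √(S_xx·S_yy) = 374 / √(580·572) = 374 / √331760 = 374 / 575.9861 = 0.6493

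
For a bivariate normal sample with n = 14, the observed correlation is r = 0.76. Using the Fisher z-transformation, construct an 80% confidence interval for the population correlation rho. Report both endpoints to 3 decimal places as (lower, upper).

(0.544, 0.882)

z_r = atanh(0.76) = 0.996215;  SE = 1/√(n−3) = 1/√11 = 0.301511
z-limits: 0.996215 ± 1.282·0.301511 = 0.996215 ± 0.386537 = [0.609678, 1.382752]
ρ-limits: (tanh 0.609678, tanh 1.382752) = (0.544, 0.882)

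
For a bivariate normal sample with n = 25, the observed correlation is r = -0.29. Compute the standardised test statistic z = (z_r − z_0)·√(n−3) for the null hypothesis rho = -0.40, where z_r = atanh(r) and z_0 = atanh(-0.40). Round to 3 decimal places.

z_r = atanh(-0.29) = -0.298566,  z_0 = atanh(-0.40) = -0.423649
SE = 1/√(n−3) = 1/√22 = 0.213201
z = (z_r − z_0)/SE = (-0.298566 − (-0.423649)) / 0.213201 = 0.125083 / 0.213201 = 0.587

0.587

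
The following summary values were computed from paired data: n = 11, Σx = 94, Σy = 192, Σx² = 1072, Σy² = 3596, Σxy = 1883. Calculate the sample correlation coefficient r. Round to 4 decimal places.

Numerator: nΣxy − (Σx)(Σy) = 11·1883 − (94)(192) = 2665
Denominator: √[(nΣx²−(Σx)²)(nΣy²−(Σy)²)]
  nΣx²−(Σx)² = 11·1072 − 8836 = 2956;  nΣy²−(Σy)² = 11·3596 − 36864 = 2692
  √(2956·2692) = √7957552 = 2820.9133
r = 2665 / 2820.9133 = 0.9447

0.9447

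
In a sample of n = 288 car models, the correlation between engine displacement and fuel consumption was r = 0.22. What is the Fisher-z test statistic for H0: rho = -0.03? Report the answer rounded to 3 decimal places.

z_r = atanh(0.22) = 0.223656,  z_0 = atanh(-0.03) = -0.030009
SE = 1/√(n−3) = 1/√285 = 0.059235
z = (z_r − z_0)/SE = (0.223656 − (-0.030009)) / 0.059235 = 0.253665 / 0.059235 = 4.282

4.282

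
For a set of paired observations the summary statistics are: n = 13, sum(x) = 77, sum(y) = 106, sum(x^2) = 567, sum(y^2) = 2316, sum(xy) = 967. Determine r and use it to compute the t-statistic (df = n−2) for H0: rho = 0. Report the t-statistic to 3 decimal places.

S_xy = nΣxy − ΣxΣy = 13·967 − 77·106 = 12571 − 8162 = 4409
S_xx = nΣx² − (Σx)² = 13·567 − 77² = 7371 − 5929 = 1442
S_yy = nΣy² − (Σy)² = 13·2316 − 106² = 30108 − 11236 = 18872
r = S_xy / √(S_xx·S_yy) = 4409 / √(1442·18872) = 4409 / √27213424 = 4409 / 5216.6487 = 0.8452
t = r·√(n−2)/√(1−r²) = 0.8452·√11 / √(1−0.714363) = 2.803211 / 0.534450 = 5.245

5.245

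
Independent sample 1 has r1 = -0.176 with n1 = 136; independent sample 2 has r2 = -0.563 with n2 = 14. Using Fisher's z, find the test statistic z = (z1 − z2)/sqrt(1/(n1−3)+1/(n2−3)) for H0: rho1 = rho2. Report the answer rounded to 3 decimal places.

Fisher z-transforms: z1 = atanh(-0.176) = -0.177852, z2 = atanh(-0.563) = -0.637215; difference d = 0.459363
Var(d) = 1/133 + 1/11 = 0.0075188 + 0.0909091 = 0.0984279
z = d/√Var(d) = 0.459363 / √0.0984279 = 0.459363 / 0.313732 = 1.464

1.464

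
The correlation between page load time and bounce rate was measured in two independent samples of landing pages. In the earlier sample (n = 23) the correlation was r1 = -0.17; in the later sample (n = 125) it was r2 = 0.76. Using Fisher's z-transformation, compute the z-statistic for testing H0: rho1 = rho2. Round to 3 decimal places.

-4.841

Fisher z-transforms: z1 = atanh(-0.17) = -0.171667, z2 = atanh(0.76) = 0.996215; difference d = -1.167882
Var(d) = 1/20 + 1/122 = 0.0500000 + 0.0081967 = 0.0581967
z = d/√Var(d) = -1.167882 / √0.0581967 = -1.167882 / 0.241240 = -4.841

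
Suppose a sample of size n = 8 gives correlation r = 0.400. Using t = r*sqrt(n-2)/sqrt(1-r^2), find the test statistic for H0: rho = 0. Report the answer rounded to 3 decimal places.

t = r·√(n−2) / √(1−r²) with r = 0.400, n = 8
  = 0.400·√6 / √(1 − 0.160000)
  = 0.400·2.449490 / 0.916515
  = 0.979796 / 0.916515 = 1.069

1.069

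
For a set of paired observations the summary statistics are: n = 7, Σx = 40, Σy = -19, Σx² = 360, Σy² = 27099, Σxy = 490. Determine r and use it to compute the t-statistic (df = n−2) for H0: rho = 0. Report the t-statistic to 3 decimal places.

0.749

S_xy = nΣxy − ΣxΣy = 7·490 − 40·(-19) = 3430 − (-760) = 4190
S_xx = nΣx² − (Σx)² = 7·360 − 40² = 2520 − 1600 = 920
S_yy = nΣy² − (Σy)² = 7·27099 − (-19)² = 189693 − 361 = 189332
r = S_xy / √(S_xx·S_yy) = 4190 / √(920·189332) = 4190 / √174185440 = 4190 / 13197.9332 = 0.3175
t = r·√(n−2)/√(1−r²) = 0.3175·√5 / √(1−0.100806) = 0.709952 / 0.948258 = 0.749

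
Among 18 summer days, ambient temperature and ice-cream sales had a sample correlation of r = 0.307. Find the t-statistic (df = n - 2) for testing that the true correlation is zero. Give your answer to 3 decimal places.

1 − r² = 1 − 0.094249 = 0.905751;  √(1−r²) = 0.951710
√(n−2) = √16 = 4.000000
t = r·√(n−2)/√(1−r²) = 0.307 · 4.000000 / 0.951710 = 1.290

1.290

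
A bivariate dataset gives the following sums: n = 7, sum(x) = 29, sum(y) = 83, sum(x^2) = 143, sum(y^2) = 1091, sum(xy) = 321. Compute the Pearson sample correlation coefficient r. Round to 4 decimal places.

-0.4625

Numerator: nΣxy − (Σx)(Σy) = 7·321 − (29)(83) = -160
Denominator: √[(nΣx²−(Σx)²)(nΣy²−(Σy)²)]
  nΣx²−(Σx)² = 7·143 − 841 = 160;  nΣy²−(Σy)² = 7·1091 − 6889 = 748
  √(160·748) = √119680 = 345.9480
r = -160 / 345.9480 = -0.4625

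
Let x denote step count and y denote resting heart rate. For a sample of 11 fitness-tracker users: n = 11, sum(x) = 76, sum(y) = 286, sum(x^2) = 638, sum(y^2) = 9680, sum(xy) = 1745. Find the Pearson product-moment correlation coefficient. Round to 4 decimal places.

Numerator: nΣxy − (Σx)(Σy) = 11·1745 − (76)(286) = -2541
Denominator: √[(nΣx²−(Σx)²)(nΣy²−(Σy)²)]
  nΣx²−(Σx)² = 11·638 − 5776 = 1242;  nΣy²−(Σy)² = 11·9680 − 81796 = 24684
  √(1242·24684) = √30657528 = 5536.9241
r = -2541 / 5536.9241 = -0.4589

-0.4589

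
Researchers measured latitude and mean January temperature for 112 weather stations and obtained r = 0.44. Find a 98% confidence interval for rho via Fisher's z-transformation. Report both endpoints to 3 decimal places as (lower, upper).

(0.244, 0.601)

Fisher z: z_r = atanh(r) = ½·ln((1+0.44)/(1−0.44)) = 0.472231
SE(z) = 1/√(n−3) = 1/√109 = 0.095783
98% ⇒ z* = 2.326; margin = 2.326·0.095783 = 0.222791
CI on z-scale: (0.249440, 0.695022)
Back-transform: tanh(0.249440) = 0.244392, tanh(0.695022) = 0.601199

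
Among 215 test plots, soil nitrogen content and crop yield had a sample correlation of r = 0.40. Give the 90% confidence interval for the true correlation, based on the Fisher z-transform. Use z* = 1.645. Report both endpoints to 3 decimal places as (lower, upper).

z_r = atanh(0.40) = 0.423649;  SE = 1/√(n−3) = 1/√212 = 0.068680
z-limits: 0.423649 ± 1.645·0.068680 = 0.423649 ± 0.112979 = [0.310670, 0.536628]
ρ-limits: (tanh 0.310670, tanh 0.536628) = (0.301, 0.490)

(0.301, 0.490)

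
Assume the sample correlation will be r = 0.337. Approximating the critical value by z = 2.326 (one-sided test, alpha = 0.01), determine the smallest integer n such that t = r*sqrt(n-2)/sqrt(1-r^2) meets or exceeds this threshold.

Need r·√(n−2)/√(1−r²) ≥ 2.326
√(n−2) ≥ 2.326·√(1−0.113569) / 0.337 = 2.326·0.941505 / 0.337 = 6.4983
n−2 ≥ 42.2279  ⇒  n ≥ 44.2279
Smallest integer n = 45

45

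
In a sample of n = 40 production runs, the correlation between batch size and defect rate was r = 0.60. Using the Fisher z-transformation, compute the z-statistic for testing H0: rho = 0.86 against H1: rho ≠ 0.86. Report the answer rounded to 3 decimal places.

z_r = atanh(0.60) = 0.693147,  z_0 = atanh(0.86) = 1.293345
SE = 1/√(n−3) = 1/√37 = 0.164399
z = (z_r − z_0)/SE = (0.693147 − 1.293345) / 0.164399 = -0.600198 / 0.164399 = -3.651

-3.651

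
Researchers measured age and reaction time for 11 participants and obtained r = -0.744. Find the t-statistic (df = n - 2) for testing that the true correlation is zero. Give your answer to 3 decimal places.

1 − r² = 1 − 0.553536 = 0.446464;  √(1−r²) = 0.668180
√(n−2) = √9 = 3.000000
t = r·√(n−2)/√(1−r²) = -0.744 · 3.000000 / 0.668180 = -3.340

-3.340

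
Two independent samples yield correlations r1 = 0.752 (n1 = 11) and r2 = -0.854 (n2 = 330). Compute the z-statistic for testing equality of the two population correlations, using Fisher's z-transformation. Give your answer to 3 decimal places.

6.283

Fisher z-transforms: z1 = atanh(0.752) = 0.977542, z2 = atanh(-0.854) = -1.270747; difference d = 2.248289
Var(d) = 1/8 + 1/327 = 0.1250000 + 0.0030581 = 0.1280581
z = d/√Var(d) = 2.248289 / √0.1280581 = 2.248289 / 0.357852 = 6.283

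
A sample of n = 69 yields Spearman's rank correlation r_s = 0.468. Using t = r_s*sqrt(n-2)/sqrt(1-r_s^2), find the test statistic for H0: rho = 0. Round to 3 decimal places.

4.335

t = r_s·√(n−2) / √(1−r_s²) with r_s = 0.468, n = 69
  = 0.468·√67 / √(1 − 0.219024)
  = 0.468·8.185353 / 0.883728
  = 3.830745 / 0.883728 = 4.335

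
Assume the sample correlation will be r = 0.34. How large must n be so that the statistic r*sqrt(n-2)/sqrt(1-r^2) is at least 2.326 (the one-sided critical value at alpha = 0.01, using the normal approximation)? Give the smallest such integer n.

Need r·√(n−2)/√(1−r²) ≥ 2.326
√(n−2) ≥ 2.326·√(1−0.1156) / 0.34 = 2.326·0.940425 / 0.34 = 6.4336
n−2 ≥ 41.3912  ⇒  n ≥ 43.3912
Smallest integer n = 44

44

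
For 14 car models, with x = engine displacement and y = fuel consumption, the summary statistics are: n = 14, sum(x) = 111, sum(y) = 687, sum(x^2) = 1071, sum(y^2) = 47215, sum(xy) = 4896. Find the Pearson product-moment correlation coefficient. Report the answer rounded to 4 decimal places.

S_xy = nΣxy − ΣxΣy = 14·4896 − 111·687 = 68544 − 76257 = -7713
S_xx = nΣx² − (Σx)² = 14·1071 − 111² = 14994 − 12321 = 2673
S_yy = nΣy² − (Σy)² = 14·47215 − 687² = 661010 − 471969 = 189041
r = S_xy / √(S_xx·S_yy) = -7713 / √(2673·189041) = -7713 / √505306593 = -7713 / 22479.0256 = -0.3431

-0.3431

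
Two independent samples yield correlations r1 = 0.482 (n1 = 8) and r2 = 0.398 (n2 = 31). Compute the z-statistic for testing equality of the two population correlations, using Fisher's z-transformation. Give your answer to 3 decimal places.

Fisher z-transforms: z1 = atanh(0.482) = 0.525586, z2 = atanh(0.398) = 0.421270; difference d = 0.104316
Var(d) = 1/5 + 1/28 = 0.2000000 + 0.0357143 = 0.2357143
z = d/√Var(d) = 0.104316 / √0.2357143 = 0.104316 / 0.485504 = 0.215

0.215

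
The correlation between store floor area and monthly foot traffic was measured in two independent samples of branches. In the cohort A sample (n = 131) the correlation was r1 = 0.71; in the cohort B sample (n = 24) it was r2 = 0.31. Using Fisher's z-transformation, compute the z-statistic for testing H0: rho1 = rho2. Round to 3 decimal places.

z1 = atanh(0.71) = 0.887184,  z2 = atanh(0.31) = 0.320545
SE = √(1/(n1−3) + 1/(n2−3)) = √(1/128 + 1/21) = √(0.0078125 + 0.0476190) = √0.0554315 = 0.235439
z = (z1 − z2)/SE = (0.887184 − 0.320545) / 0.235439 = 0.566639 / 0.235439 = 2.407

2.407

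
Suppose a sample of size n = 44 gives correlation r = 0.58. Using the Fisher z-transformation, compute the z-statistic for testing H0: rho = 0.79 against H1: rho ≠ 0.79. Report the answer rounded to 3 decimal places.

z_r = atanh(0.58) = 0.662463,  z_0 = atanh(0.79) = 1.071432
SE = 1/√(n−3) = 1/√41 = 0.156174
z = (z_r − z_0)/SE = (0.662463 − 1.071432) / 0.156174 = -0.408969 / 0.156174 = -2.619

-2.619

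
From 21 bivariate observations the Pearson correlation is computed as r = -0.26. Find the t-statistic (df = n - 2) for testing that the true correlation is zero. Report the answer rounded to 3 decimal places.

1 − r² = 1 − 0.0676 = 0.9324;  √(1−r²) = 0.965609
√(n−2) = √19 = 4.358899
t = r·√(n−2)/√(1−r²) = -0.26 · 4.358899 / 0.965609 = -1.174

-1.174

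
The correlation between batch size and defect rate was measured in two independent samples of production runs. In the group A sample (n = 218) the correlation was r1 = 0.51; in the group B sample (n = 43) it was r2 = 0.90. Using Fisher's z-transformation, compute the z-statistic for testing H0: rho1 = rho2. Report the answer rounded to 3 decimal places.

-5.282

Fisher z-transforms: z1 = atanh(0.51) = 0.562730, z2 = atanh(0.90) = 1.472219; difference d = -0.909489
Var(d) = 1/215 + 1/40 = 0.0046512 + 0.0250000 = 0.0296512
z = d/√Var(d) = -0.909489 / √0.0296512 = -0.909489 / 0.172195 = -5.282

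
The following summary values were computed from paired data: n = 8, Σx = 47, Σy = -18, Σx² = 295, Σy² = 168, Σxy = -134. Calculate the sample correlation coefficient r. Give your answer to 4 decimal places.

-0.5759

S_xy = nΣxy − ΣxΣy = 8·(-134) − 47·(-18) = -1072 − (-846) = -226
S_xx = nΣx² − (Σx)² = 8·295 − 47² = 2360 − 2209 = 151
S_yy = nΣy² − (Σy)² = 8·168 − (-18)² = 1344 − 324 = 1020
r = S_xy / √(S_xx·S_yy) = -226 / √(151·1020) = -226 / √154020 = -226 / 392.4538 = -0.5759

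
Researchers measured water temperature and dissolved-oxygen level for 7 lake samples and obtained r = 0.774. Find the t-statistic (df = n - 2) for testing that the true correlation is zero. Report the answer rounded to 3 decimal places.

1 − r² = 1 − 0.599076 = 0.400924;  √(1−r²) = 0.633186
√(n−2) = √5 = 2.236068
t = r·√(n−2)/√(1−r²) = 0.774 · 2.236068 / 0.633186 = 2.733

2.733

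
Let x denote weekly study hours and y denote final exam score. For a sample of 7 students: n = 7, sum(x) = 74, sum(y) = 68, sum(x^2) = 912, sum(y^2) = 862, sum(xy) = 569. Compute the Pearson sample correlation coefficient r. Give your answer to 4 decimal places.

-0.9271

Numerator: nΣxy − (Σx)(Σy) = 7·569 − (74)(68) = -1049
Denominator: √[(nΣx²−(Σx)²)(nΣy²−(Σy)²)]
  nΣx²−(Σx)² = 7·912 − 5476 = 908;  nΣy²−(Σy)² = 7·862 − 4624 = 1410
  √(908·1410) = √1280280 = 1131.4946
r = -1049 / 1131.4946 = -0.9271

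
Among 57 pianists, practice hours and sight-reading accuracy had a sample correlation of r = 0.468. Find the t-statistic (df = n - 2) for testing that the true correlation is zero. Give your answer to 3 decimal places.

t = r·√(n−2) / √(1−r²) with r = 0.468, n = 57
  = 0.468·√55 / √(1 − 0.219024)
  = 0.468·7.416198 / 0.883728
  = 3.470781 / 0.883728 = 3.927

3.927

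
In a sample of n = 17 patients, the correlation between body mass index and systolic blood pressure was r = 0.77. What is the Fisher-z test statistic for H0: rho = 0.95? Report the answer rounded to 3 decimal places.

Fisher z: atanh(0.77) = 1.020328, atanh(0.95) = 1.831781
z = (z_r − z_0)·√(n−3) = (1.020328 − 1.831781)·√14 = -0.811453 · 3.741657 = -3.036

-3.036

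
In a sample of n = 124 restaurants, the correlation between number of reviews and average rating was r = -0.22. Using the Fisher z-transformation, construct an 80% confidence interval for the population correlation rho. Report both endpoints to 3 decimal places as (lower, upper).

z_r = atanh(-0.22) = -0.223656;  SE = 1/√(n−3) = 1/√121 = 0.090909
z-limits: -0.223656 ± 1.282·0.090909 = -0.223656 ± 0.116545 = [-0.340201, -0.107111]
ρ-limits: (tanh -0.340201, tanh -0.107111) = (-0.328, -0.107)

(-0.328, -0.107)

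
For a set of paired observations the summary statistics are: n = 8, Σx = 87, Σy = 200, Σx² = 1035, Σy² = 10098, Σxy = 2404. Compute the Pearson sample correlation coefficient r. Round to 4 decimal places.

0.3402

S_xy = nΣxy − ΣxΣy = 8·2404 − 87·200 = 19232 − 17400 = 1832
S_xx = nΣx² − (Σx)² = 8·1035 − 87² = 8280 − 7569 = 711
S_yy = nΣy² − (Σy)² = 8·10098 − 200² = 80784 − 40000 = 40784
r = S_xy / √(S_xx·S_yy) = 1832 / √(711·40784) = 1832 / √28997424 = 1832 / 5384.9256 = 0.3402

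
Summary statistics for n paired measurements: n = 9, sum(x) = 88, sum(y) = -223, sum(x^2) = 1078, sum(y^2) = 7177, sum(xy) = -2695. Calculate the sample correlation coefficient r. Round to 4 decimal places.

Numerator: nΣxy − (Σx)(Σy) = 9·(-2695) − (88)(-223) = -4631
Denominator: √[(nΣx²−(Σx)²)(nΣy²−(Σy)²)]
  nΣx²−(Σx)² = 9·1078 − 7744 = 1958;  nΣy²−(Σy)² = 9·7177 − 49729 = 14864
  √(1958·14864) = √29103712 = 5394.7856
r = -4631 / 5394.7856 = -0.8584

-0.8584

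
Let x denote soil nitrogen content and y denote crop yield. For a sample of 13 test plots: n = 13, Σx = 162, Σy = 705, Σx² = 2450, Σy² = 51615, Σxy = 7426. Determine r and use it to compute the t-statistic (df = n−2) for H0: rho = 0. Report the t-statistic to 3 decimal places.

Numerator: nΣxy − (Σx)(Σy) = 13·7426 − (162)(705) = -17672
Denominator: √[(nΣx²−(Σx)²)(nΣy²−(Σy)²)]
  nΣx²−(Σx)² = 13·2450 − 26244 = 5606;  nΣy²−(Σy)² = 13·51615 − 497025 = 173970
  √(5606·173970) = √975275820 = 31229.4063
r = -17672 / 31229.4063 = -0.5659
t = r·√(n−2)/√(1−r²) = -0.5659·√11 / √(1−0.320243) = -1.876878 / 0.824474 = -2.276

-2.276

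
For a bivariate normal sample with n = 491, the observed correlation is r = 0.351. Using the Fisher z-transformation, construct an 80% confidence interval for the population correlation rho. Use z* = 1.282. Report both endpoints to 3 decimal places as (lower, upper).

(0.299, 0.401)

Fisher z: z_r = atanh(r) = ½·ln((1+0.351)/(1−0.351)) = 0.366584
SE(z) = 1/√(n−3) = 1/√488 = 0.045268
80% ⇒ z* = 1.282; margin = 1.282·0.045268 = 0.058034
CI on z-scale: (0.308550, 0.424618)
Back-transform: tanh(0.308550) = 0.299117, tanh(0.424618) = 0.400814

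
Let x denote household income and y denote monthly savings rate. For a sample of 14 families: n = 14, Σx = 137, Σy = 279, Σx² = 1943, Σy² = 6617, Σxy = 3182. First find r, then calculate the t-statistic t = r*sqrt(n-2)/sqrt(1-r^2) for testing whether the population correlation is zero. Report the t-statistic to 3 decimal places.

Numerator: nΣxy − (Σx)(Σy) = 14·3182 − (137)(279) = 6325
Denominator: √[(nΣx²−(Σx)²)(nΣy²−(Σy)²)]
  nΣx²−(Σx)² = 14·1943 − 18769 = 8433;  nΣy²−(Σy)² = 14·6617 − 77841 = 14797
  √(8433·14797) = √124783101 = 11170.6357
r = 6325 / 11170.6357 = 0.5662
t = r·√(n−2)/√(1−r²) = 0.5662·√12 / √(1−0.320582) = 1.961374 / 0.824268 = 2.380

2.380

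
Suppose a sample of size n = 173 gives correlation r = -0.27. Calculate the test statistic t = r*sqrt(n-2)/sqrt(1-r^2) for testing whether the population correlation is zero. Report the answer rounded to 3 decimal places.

1 − r² = 1 − 0.0729 = 0.9271;  √(1−r²) = 0.962860
√(n−2) = √171 = 13.076697
t = r·√(n−2)/√(1−r²) = -0.27 · 13.076697 / 0.962860 = -3.667

-3.667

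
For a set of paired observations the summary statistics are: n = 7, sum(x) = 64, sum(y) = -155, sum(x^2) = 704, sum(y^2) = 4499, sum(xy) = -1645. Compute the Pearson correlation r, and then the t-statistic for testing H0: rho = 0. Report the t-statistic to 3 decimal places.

-1.862

Numerator: nΣxy − (Σx)(Σy) = 7·(-1645) − (64)(-155) = -1595
Denominator: √[(nΣx²−(Σx)²)(nΣy²−(Σy)²)]
  nΣx²−(Σx)² = 7·704 − 4096 = 832;  nΣy²−(Σy)² = 7·4499 − 24025 = 7468
  √(832·7468) = √6213376 = 2492.6644
r = -1595 / 2492.6644 = -0.6399
t = r·√(n−2)/√(1−r²) = -0.6399·√5 / √(1−0.409472) = -1.430860 / 0.768458 = -1.862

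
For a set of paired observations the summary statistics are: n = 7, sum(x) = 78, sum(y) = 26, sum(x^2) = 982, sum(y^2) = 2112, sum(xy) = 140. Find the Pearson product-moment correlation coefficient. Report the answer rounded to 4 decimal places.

-0.3139

S_xy = nΣxy − ΣxΣy = 7·140 − 78·26 = 980 − 2028 = -1048
S_xx = nΣx² − (Σx)² = 7·982 − 78² = 6874 − 6084 = 790
S_yy = nΣy² − (Σy)² = 7·2112 − 26² = 14784 − 676 = 14108
r = S_xy / √(S_xx·S_yy) = -1048 / √(790·14108) = -1048 / √11145320 = -1048 / 3338.4607 = -0.3139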